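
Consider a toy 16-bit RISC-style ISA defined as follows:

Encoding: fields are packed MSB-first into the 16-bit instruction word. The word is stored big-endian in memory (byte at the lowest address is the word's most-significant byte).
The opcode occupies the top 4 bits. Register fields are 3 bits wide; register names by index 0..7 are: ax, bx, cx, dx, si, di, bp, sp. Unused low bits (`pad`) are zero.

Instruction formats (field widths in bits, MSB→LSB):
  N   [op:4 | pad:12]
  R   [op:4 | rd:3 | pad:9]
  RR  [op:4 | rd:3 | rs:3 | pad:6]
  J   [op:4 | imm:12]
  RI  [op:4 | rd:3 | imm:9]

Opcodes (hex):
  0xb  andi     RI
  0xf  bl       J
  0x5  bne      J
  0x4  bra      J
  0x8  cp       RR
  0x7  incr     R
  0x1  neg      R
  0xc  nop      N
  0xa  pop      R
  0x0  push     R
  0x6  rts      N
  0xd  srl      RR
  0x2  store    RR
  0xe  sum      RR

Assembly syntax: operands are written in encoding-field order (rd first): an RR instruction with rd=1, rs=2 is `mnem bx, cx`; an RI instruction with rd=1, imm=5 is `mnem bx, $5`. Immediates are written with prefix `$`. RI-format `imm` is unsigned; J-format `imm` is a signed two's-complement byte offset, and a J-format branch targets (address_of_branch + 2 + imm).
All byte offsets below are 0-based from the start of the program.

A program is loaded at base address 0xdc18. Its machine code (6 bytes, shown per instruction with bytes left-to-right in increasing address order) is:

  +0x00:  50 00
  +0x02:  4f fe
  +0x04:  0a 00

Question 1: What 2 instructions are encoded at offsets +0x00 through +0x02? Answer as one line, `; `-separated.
+0x00: 50 00 ⇒ word 0x5000 (big)
  opcode bits[15:12]=0x5: bne/J
  imm: (w>>0)&0xfff=0x0 → $0
+0x02: 4f fe ⇒ word 0x4ffe (big)
  opcode bits[15:12]=0x4: bra/J
  imm: (w>>0)&0xfff=0xffe (s12→-2) → $-2

bne $0; bra $-2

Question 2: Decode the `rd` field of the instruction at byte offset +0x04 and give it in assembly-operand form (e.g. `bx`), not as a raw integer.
di

+0x04: 0a 00 ⇒ word 0x0a00 (big)
  top 4b → 0x0 → push [R]
  rd@[11:9]=0x5 ⇒ di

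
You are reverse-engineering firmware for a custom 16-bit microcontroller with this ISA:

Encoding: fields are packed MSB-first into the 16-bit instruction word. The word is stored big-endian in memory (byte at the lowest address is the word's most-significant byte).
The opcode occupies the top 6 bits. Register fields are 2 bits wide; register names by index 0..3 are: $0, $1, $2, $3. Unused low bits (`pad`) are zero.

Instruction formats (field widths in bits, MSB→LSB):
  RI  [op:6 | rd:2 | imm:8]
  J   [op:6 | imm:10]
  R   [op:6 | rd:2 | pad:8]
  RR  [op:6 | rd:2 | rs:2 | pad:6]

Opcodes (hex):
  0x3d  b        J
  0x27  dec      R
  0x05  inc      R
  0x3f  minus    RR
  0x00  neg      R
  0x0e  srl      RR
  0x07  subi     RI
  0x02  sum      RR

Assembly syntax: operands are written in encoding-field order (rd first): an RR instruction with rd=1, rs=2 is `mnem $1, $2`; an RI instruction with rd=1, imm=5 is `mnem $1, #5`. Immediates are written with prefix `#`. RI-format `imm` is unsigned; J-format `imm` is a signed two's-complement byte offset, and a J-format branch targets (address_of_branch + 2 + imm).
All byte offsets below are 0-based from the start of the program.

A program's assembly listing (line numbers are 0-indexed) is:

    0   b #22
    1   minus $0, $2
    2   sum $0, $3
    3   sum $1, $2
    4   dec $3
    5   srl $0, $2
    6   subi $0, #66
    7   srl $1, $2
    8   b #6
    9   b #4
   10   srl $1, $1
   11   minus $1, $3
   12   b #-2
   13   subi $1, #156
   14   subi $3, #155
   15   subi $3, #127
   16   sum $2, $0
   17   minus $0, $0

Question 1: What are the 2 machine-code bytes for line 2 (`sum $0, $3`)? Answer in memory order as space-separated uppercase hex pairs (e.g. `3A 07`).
L2: sum op=0x2:6|rd=0:2|rs=3:2|pad=0:6 ⇒ 0x08c0 ⇒ big 08 c0

08 C0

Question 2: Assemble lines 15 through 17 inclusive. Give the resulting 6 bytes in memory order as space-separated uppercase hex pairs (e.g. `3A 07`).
1F 7F 0A 00 FC 00

15. subi fields op=0x7:6|rd=3:2|imm=127:8 → word 1f7fh → 1f 7f
16. sum fields op=0x2:6|rd=2:2|rs=0:2|pad=0:6 → word 0a00h → 0a 00
17. minus fields op=0x3f:6|rd=0:2|rs=0:2|pad=0:6 → word fc00h → fc 00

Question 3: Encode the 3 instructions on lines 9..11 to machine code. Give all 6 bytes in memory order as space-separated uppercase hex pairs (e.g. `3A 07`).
F4 04 39 40 FD C0

9. b fields op=0x3d:6|imm=4:10 → word f404h → f4 04
10. srl fields op=0xe:6|rd=1:2|rs=1:2|pad=0:6 → word 3940h → 39 40
11. minus fields op=0x3f:6|rd=1:2|rs=3:2|pad=0:6 → word fdc0h → fd c0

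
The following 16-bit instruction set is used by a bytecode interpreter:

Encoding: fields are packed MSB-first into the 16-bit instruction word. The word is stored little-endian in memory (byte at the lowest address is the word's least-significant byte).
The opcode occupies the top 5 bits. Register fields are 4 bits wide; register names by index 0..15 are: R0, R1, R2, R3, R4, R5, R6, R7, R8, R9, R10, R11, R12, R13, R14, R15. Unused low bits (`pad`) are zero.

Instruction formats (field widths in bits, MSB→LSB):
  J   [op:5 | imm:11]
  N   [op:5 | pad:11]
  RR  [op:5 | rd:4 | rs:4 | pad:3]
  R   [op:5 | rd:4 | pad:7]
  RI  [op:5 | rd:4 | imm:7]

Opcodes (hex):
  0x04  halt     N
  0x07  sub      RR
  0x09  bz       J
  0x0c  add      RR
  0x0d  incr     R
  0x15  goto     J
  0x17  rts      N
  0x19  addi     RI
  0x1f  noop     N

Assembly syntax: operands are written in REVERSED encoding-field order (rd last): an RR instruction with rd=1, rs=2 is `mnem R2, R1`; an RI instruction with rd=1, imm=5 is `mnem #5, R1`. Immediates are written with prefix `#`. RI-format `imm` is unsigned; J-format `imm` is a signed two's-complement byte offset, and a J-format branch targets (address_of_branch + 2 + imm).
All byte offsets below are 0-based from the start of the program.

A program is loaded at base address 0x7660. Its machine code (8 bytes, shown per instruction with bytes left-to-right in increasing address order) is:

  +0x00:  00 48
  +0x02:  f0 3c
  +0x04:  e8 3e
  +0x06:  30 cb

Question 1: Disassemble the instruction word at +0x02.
sub R14, R9

+0x02: f0 3c ⇒ word 0x3cf0 (little)
  op=0x3cf0>>11=0x7 ⇒ sub (RR)
  [10:7] rd=9 = R9
  [6:3] rs=14 = R14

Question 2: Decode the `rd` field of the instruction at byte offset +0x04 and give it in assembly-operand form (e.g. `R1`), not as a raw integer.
R13

[04] e8 3e → 0x3ee8
  top 5b → 0x7 → sub [RR]
  rd: (w>>7)&0xf=0xd → R13
  rs: (w>>3)&0xf=0xd → R13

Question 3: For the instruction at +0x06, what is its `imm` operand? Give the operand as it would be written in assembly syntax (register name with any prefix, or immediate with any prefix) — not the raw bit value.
#48

+0x06: 30 cb ⇒ word 0xcb30 (little)
  op=0xcb30>>11=0x19 ⇒ addi (RI)
  rd: (w>>7)&0xf=0x6 → R6
  imm: (w>>0)&0x7f=0x30 → #48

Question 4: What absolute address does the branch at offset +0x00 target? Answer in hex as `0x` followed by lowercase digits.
0x7662

[00] 00 48 → 0x4800
  opcode bits[15:11]=0x9: bz/J
  [10:0] imm=0 = #0
  target = base 0x7660 + off 0x00 + 2 + imm 0 = 0x7662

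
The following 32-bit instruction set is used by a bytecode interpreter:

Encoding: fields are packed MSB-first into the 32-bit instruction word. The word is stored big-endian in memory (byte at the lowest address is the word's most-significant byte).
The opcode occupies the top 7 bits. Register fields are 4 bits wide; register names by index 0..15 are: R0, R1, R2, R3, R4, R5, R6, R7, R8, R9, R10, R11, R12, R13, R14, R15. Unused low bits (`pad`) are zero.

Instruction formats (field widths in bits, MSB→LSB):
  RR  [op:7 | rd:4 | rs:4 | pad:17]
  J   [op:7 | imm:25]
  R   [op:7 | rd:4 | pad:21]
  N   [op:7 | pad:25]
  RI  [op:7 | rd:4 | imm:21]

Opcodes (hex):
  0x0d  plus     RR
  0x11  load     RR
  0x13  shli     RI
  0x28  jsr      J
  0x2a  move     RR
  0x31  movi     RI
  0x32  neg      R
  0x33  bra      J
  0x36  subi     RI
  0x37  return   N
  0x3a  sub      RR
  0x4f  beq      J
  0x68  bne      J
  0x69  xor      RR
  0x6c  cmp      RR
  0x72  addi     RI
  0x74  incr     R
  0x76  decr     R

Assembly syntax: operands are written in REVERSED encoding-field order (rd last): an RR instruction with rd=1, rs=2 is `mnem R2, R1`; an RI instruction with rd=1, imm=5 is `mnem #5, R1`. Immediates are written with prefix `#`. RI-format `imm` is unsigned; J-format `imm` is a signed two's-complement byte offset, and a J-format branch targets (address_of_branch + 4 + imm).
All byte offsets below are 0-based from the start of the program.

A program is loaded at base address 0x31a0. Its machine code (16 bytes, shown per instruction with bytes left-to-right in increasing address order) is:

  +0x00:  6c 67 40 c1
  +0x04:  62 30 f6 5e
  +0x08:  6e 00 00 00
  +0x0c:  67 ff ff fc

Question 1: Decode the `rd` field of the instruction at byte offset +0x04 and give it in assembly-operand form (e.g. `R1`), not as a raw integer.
R1

@+04  big-endian(62 30 f6 5e) = 0x6230f65e
  opcode bits[31:25]=0x31: movi/RI
  [24:21] rd=1 = R1
  [20:0] imm=1111646 = #1111646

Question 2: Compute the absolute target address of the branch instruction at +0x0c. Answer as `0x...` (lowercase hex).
0x31ac

[0c] 67 ff ff fc → 0x67fffffc
  op=0x67fffffc>>25=0x33 ⇒ bra (J)
  imm@[24:0]=0x1fffffc (s25→-4) ⇒ #-4
  target = base 0x31a0 + off 0x0c + 4 + imm -4 = 0x31ac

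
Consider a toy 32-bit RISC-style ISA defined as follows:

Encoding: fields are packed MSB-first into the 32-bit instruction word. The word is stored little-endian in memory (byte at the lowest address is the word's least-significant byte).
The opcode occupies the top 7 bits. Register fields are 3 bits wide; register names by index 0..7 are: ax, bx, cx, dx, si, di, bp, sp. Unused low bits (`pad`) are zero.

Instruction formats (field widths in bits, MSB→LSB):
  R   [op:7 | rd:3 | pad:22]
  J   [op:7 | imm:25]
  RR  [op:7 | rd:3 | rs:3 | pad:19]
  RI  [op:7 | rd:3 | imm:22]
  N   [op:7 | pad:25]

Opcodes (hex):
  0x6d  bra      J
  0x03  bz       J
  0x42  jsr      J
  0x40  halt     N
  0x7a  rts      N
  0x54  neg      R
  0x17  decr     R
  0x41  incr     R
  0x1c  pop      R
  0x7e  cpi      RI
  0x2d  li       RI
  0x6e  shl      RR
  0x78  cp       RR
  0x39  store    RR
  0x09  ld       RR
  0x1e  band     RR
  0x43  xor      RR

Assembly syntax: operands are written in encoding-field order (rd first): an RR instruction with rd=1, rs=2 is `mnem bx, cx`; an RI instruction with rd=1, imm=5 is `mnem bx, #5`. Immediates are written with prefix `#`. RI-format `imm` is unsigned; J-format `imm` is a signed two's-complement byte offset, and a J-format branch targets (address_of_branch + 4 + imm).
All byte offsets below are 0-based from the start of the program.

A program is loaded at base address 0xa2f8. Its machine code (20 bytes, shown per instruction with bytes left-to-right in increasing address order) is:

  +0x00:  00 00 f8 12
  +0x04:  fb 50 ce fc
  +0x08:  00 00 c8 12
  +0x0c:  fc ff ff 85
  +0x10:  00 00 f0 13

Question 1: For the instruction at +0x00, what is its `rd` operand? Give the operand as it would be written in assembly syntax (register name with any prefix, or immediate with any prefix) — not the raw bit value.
+0x00: 00 00 f8 12 ⇒ word 0x12f80000 (little)
  opcode bits[31:25]=0x9: ld/RR
  [24:22] rd=3 = dx
  [21:19] rs=7 = sp

dx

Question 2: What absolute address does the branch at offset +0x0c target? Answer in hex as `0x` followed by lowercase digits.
@+0c  little-endian(fc ff ff 85) = 0x85fffffc
  op=0x85fffffc>>25=0x42 ⇒ jsr (J)
  [24:0] imm=33554428 (s25→-4) = #-4
  target = base 0xa2f8 + off 0x0c + 4 + imm -4 = 0xa304

0xa304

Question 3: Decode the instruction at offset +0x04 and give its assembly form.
cpi dx, #938235

off 0x04: read fb 50 ce fc as little → 0xfcce50fb
  top 7b → 0x7e → cpi [RI]
  rd: (w>>22)&0x7=0x3 → dx
  imm: (w>>0)&0x3fffff=0xe50fb → #938235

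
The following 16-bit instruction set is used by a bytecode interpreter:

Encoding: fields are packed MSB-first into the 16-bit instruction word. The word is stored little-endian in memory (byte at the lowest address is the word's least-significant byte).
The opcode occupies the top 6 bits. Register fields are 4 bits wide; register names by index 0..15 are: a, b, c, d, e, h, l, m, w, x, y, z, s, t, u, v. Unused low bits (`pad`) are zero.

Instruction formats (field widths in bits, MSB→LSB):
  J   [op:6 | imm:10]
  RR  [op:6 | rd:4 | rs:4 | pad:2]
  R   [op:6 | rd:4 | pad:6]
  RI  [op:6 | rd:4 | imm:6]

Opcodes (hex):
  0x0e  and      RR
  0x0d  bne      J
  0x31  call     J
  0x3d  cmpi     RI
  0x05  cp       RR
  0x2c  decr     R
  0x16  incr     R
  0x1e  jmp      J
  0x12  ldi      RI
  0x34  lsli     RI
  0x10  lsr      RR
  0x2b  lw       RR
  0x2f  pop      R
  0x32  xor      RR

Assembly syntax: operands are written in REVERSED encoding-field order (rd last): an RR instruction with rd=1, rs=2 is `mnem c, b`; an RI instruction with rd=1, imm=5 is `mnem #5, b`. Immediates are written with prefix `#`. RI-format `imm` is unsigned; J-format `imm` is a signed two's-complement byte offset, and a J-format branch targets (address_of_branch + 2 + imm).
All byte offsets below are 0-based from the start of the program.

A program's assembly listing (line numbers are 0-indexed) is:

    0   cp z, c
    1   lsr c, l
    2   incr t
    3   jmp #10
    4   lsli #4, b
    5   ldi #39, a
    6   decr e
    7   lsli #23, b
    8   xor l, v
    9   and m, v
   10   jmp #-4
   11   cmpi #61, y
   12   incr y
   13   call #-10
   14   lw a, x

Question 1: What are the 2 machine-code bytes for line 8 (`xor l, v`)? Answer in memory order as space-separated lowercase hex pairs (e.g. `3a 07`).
line 8 (xor): pack op=0x32:6|rd=15:4|rs=6:4|pad=0:2 = 0xcbd8; little→ d8 cb

d8 cb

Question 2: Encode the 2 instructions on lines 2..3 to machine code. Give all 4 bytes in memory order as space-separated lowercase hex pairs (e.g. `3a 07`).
line 2 (incr): pack op=0x16:6|rd=13:4|pad=0:6 = 0x5b40; little→ 40 5b
line 3 (jmp): pack op=0x1e:6|imm=10:10 = 0x780a; little→ 0a 78

40 5b 0a 78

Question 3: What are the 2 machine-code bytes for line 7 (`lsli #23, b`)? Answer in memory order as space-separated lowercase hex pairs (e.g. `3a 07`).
57 d0

L7: lsli op=0x34:6|rd=1:4|imm=23:6 ⇒ 0xd057 ⇒ little 57 d0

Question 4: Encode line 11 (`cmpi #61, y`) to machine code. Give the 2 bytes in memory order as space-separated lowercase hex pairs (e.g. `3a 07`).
line 11 (cmpi): pack op=0x3d:6|rd=10:4|imm=61:6 = 0xf6bd; little→ bd f6

bd f6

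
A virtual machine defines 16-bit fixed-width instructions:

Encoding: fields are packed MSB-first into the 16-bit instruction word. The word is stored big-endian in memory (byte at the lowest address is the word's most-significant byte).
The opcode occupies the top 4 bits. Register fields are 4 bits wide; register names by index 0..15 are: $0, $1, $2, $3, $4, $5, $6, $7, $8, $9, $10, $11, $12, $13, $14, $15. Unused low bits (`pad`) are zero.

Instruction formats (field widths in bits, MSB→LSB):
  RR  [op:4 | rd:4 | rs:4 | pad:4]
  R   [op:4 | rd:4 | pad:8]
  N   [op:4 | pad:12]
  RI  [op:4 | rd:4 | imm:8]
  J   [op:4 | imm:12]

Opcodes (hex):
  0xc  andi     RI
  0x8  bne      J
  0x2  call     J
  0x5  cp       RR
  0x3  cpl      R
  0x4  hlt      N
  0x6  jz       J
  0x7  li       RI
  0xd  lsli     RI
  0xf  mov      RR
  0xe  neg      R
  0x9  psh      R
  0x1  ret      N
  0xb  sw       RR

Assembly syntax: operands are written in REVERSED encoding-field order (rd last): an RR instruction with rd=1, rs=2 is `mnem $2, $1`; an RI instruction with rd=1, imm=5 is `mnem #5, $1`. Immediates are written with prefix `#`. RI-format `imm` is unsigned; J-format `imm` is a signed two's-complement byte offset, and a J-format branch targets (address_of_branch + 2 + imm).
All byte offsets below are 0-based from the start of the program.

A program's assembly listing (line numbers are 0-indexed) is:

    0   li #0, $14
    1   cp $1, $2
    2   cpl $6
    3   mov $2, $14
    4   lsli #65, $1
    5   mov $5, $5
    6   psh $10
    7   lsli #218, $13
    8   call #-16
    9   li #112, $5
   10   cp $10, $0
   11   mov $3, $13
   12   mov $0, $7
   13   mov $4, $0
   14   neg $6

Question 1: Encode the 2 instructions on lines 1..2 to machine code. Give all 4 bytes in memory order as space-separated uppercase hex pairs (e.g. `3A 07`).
52 10 36 00

1. cp fields op=0x5:4|rd=2:4|rs=1:4|pad=0:4 → word 5210h → 52 10
2. cpl fields op=0x3:4|rd=6:4|pad=0:8 → word 3600h → 36 00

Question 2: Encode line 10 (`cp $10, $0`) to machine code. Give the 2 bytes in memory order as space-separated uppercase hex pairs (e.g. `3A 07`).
L10: cp op=0x5:4|rd=0:4|rs=10:4|pad=0:4 ⇒ 0x50a0 ⇒ big 50 a0

50 A0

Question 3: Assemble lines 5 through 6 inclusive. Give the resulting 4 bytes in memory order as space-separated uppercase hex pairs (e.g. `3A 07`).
F5 50 9A 00

5. mov fields op=0xf:4|rd=5:4|rs=5:4|pad=0:4 → word f550h → f5 50
6. psh fields op=0x9:4|rd=10:4|pad=0:8 → word 9a00h → 9a 00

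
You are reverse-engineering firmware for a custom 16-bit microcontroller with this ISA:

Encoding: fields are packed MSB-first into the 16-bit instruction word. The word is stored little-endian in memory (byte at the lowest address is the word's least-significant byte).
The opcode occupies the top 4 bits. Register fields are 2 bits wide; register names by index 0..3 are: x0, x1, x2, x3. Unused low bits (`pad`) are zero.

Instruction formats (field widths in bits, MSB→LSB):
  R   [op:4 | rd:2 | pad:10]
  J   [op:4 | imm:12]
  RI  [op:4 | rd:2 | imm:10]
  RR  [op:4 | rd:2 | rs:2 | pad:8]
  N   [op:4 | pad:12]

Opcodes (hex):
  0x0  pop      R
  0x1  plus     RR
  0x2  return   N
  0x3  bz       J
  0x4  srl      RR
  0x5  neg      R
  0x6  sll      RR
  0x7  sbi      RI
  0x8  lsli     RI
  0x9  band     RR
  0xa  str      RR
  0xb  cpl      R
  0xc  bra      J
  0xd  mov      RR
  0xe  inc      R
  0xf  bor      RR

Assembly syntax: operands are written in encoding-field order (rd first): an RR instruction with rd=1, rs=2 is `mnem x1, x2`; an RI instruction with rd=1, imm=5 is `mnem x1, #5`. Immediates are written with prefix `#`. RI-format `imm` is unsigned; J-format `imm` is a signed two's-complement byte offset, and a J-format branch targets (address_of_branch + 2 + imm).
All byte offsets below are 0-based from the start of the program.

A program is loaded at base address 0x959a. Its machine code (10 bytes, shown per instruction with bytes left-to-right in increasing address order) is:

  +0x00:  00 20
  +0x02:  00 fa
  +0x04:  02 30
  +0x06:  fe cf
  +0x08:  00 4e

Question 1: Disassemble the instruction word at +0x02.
@+02  little-endian(00 fa) = 0xfa00
  opcode bits[15:12]=0xf: bor/RR
  rd@[11:10]=0x2 ⇒ x2
  rs@[9:8]=0x2 ⇒ x2

bor x2, x2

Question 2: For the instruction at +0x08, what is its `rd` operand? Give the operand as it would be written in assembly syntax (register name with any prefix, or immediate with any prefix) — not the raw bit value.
[08] 00 4e → 0x4e00
  op=0x4e00>>12=0x4 ⇒ srl (RR)
  rd: (w>>10)&0x3=0x3 → x3
  rs: (w>>8)&0x3=0x2 → x2

x3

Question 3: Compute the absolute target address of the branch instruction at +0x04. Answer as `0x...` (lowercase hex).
0x95a2

[04] 02 30 → 0x3002
  op=0x3002>>12=0x3 ⇒ bz (J)
  imm@[11:0]=0x2 ⇒ #2
  target = base 0x959a + off 0x04 + 2 + imm 2 = 0x95a2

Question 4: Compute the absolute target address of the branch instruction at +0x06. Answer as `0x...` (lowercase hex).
0x95a0

+0x06: fe cf ⇒ word 0xcffe (little)
  op=0xcffe>>12=0xc ⇒ bra (J)
  imm@[11:0]=0xffe (s12→-2) ⇒ #-2
  target = base 0x959a + off 0x06 + 2 + imm -2 = 0x95a0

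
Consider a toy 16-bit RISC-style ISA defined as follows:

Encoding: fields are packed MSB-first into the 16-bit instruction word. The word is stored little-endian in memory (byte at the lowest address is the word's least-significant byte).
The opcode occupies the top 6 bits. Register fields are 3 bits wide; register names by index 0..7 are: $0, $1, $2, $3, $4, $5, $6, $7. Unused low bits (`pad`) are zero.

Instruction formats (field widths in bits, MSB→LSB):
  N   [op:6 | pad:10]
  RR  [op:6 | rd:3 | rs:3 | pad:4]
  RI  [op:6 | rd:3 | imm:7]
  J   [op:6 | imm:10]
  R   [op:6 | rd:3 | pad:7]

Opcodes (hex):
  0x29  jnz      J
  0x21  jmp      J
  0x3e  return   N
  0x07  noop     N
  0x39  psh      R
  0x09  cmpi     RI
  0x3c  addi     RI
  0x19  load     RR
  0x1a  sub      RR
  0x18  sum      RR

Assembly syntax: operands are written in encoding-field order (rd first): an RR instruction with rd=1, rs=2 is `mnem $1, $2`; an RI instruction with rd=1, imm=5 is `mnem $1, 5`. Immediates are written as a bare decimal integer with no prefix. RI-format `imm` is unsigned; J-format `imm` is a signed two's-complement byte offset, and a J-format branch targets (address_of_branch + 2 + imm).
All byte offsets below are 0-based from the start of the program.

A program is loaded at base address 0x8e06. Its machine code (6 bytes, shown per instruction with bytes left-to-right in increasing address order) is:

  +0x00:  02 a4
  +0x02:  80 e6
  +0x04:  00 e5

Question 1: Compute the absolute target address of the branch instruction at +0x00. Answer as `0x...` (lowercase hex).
0x8e0a

off 0x00: read 02 a4 as little → 0xa402
  top 6b → 0x29 → jnz [J]
  imm: (w>>0)&0x3ff=0x2 → 2
  target = base 0x8e06 + off 0x00 + 2 + imm 2 = 0x8e0a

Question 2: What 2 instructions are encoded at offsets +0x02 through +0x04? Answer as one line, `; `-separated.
psh $5; psh $2

@+02  little-endian(80 e6) = 0xe680
  top 6b → 0x39 → psh [R]
  rd@[9:7]=0x5 ⇒ $5
@+04  little-endian(00 e5) = 0xe500
  top 6b → 0x39 → psh [R]
  rd@[9:7]=0x2 ⇒ $2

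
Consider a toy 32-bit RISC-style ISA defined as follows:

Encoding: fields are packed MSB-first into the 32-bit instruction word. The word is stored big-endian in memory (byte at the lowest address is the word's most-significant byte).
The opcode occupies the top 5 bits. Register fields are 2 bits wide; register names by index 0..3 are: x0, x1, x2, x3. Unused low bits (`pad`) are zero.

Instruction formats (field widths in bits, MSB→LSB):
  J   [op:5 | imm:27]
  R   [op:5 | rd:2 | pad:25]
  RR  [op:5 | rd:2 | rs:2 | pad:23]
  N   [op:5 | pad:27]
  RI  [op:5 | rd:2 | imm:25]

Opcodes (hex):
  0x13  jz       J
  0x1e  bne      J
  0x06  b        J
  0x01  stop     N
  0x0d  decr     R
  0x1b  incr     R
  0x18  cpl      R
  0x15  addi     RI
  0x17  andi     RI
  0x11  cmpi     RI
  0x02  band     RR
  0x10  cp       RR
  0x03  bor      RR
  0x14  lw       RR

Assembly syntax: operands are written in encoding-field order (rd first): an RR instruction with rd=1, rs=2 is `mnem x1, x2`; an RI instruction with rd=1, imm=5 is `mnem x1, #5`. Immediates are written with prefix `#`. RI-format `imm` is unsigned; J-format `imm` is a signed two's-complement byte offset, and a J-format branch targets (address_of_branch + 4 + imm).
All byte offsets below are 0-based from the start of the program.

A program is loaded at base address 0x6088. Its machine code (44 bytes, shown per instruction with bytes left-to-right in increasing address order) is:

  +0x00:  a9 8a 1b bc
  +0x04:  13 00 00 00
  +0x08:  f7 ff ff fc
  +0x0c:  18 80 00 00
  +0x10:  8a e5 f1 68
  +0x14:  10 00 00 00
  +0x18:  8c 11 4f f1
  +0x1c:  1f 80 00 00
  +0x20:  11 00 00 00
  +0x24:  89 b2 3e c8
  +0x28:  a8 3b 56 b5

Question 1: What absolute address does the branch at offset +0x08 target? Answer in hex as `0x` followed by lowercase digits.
+0x08: f7 ff ff fc ⇒ word 0xf7fffffc (big)
  top 5b → 0x1e → bne [J]
  [26:0] imm=134217724 (s27→-4) = #-4
  target = base 0x6088 + off 0x08 + 4 + imm -4 = 0x6090

0x6090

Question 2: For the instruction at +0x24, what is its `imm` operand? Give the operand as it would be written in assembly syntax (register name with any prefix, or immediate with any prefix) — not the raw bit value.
#28458696

[24] 89 b2 3e c8 → 0x89b23ec8
  op=0x89b23ec8>>27=0x11 ⇒ cmpi (RI)
  rd@[26:25]=0x0 ⇒ x0
  imm@[24:0]=0x1b23ec8 ⇒ #28458696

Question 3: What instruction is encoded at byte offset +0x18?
cmpi x2, #1134577

@+18  big-endian(8c 11 4f f1) = 0x8c114ff1
  op=0x8c114ff1>>27=0x11 ⇒ cmpi (RI)
  [26:25] rd=2 = x2
  [24:0] imm=1134577 = #1134577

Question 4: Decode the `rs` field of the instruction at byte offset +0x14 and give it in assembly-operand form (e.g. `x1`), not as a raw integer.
x0

@+14  big-endian(10 00 00 00) = 0x10000000
  op=0x10000000>>27=0x2 ⇒ band (RR)
  rd: (w>>25)&0x3=0x0 → x0
  rs: (w>>23)&0x3=0x0 → x0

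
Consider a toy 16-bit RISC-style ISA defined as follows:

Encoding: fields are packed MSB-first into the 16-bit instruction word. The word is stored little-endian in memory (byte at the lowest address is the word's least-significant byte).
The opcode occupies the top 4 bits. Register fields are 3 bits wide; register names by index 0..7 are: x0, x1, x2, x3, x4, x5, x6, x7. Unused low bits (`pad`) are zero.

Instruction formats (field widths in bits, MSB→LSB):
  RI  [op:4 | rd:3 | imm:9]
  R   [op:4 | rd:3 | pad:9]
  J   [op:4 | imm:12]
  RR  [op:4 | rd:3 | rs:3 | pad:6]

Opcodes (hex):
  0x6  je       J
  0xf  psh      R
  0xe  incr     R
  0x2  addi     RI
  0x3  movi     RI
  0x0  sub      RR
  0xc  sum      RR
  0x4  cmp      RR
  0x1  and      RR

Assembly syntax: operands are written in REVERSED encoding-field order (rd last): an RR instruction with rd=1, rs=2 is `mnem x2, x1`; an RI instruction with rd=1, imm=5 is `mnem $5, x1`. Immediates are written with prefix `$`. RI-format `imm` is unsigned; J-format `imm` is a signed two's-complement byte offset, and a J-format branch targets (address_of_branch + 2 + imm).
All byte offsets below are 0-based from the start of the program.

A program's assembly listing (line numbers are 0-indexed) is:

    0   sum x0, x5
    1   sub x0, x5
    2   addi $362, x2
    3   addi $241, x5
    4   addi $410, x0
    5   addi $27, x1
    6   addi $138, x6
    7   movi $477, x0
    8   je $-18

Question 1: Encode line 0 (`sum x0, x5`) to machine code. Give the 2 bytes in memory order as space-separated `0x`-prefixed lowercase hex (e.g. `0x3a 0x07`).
0. sum fields op=0xc:4|rd=5:3|rs=0:3|pad=0:6 → word ca00h → 00 ca

0x00 0xca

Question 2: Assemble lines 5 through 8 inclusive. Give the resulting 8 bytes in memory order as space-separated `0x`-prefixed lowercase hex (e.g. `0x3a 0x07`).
0x1b 0x22 0x8a 0x2c 0xdd 0x31 0xee 0x6f

line 5 (addi): pack op=0x2:4|rd=1:3|imm=27:9 = 0x221b; little→ 1b 22
line 6 (addi): pack op=0x2:4|rd=6:3|imm=138:9 = 0x2c8a; little→ 8a 2c
line 7 (movi): pack op=0x3:4|rd=0:3|imm=477:9 = 0x31dd; little→ dd 31
line 8 (je): pack op=0x6:4|imm=-18:12 = 0x6fee; little→ ee 6f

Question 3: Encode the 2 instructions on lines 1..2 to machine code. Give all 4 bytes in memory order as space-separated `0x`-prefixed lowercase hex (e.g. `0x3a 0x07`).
L1: sub op=0x0:4|rd=5:3|rs=0:3|pad=0:6 ⇒ 0x0a00 ⇒ little 00 0a
L2: addi op=0x2:4|rd=2:3|imm=362:9 ⇒ 0x256a ⇒ little 6a 25

0x00 0x0a 0x6a 0x25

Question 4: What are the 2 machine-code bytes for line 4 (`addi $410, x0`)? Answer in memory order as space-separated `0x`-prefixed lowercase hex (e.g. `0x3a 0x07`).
0x9a 0x21

4. addi fields op=0x2:4|rd=0:3|imm=410:9 → word 219ah → 9a 21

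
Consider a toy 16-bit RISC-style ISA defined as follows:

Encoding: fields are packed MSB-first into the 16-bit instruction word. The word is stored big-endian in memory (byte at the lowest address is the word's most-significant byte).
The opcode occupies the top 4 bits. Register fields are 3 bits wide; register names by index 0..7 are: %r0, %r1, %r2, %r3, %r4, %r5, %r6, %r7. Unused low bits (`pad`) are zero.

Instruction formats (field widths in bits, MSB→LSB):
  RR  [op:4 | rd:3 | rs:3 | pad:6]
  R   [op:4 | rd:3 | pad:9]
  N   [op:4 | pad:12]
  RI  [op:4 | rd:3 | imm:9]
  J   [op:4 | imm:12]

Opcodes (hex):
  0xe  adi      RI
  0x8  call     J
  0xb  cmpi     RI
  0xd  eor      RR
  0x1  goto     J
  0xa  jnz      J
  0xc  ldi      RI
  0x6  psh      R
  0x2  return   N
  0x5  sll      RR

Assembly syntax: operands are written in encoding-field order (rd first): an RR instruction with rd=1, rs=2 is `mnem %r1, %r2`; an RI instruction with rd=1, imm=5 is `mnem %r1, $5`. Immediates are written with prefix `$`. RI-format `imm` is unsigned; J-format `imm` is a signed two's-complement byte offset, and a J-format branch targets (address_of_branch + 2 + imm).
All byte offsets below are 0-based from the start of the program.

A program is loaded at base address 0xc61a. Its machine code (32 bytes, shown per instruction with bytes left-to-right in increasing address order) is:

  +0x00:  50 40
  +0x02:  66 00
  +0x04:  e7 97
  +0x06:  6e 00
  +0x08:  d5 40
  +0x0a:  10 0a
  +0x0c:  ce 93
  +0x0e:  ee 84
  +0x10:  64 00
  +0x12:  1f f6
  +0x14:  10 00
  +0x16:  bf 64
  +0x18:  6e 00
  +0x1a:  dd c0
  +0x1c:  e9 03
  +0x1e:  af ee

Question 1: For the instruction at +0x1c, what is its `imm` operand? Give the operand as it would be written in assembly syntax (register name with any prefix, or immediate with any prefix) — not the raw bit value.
[1c] e9 03 → 0xe903
  opcode bits[15:12]=0xe: adi/RI
  rd: (w>>9)&0x7=0x4 → %r4
  imm: (w>>0)&0x1ff=0x103 → $259

$259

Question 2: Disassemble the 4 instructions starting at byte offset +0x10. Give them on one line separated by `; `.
psh %r2; goto $-10; goto $0; cmpi %r7, $356

+0x10: 64 00 ⇒ word 0x6400 (big)
  opcode bits[15:12]=0x6: psh/R
  rd@[11:9]=0x2 ⇒ %r2
+0x12: 1f f6 ⇒ word 0x1ff6 (big)
  opcode bits[15:12]=0x1: goto/J
  imm@[11:0]=0xff6 (s12→-10) ⇒ $-10
+0x14: 10 00 ⇒ word 0x1000 (big)
  opcode bits[15:12]=0x1: goto/J
  imm@[11:0]=0x0 ⇒ $0
+0x16: bf 64 ⇒ word 0xbf64 (big)
  opcode bits[15:12]=0xb: cmpi/RI
  rd@[11:9]=0x7 ⇒ %r7
  imm@[8:0]=0x164 ⇒ $356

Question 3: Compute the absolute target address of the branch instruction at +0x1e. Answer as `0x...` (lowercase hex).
@+1e  big-endian(af ee) = 0xafee
  op=0xafee>>12=0xa ⇒ jnz (J)
  imm: (w>>0)&0xfff=0xfee (s12→-18) → $-18
  target = base 0xc61a + off 0x1e + 2 + imm -18 = 0xc628

0xc628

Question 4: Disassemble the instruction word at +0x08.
eor %r2, %r5

+0x08: d5 40 ⇒ word 0xd540 (big)
  opcode bits[15:12]=0xd: eor/RR
  [11:9] rd=2 = %r2
  [8:6] rs=5 = %r5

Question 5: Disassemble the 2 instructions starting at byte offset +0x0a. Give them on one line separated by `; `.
[0a] 10 0a → 0x100a
  op=0x100a>>12=0x1 ⇒ goto (J)
  [11:0] imm=10 = $10
[0c] ce 93 → 0xce93
  op=0xce93>>12=0xc ⇒ ldi (RI)
  [11:9] rd=7 = %r7
  [8:0] imm=147 = $147

goto $10; ldi %r7, $147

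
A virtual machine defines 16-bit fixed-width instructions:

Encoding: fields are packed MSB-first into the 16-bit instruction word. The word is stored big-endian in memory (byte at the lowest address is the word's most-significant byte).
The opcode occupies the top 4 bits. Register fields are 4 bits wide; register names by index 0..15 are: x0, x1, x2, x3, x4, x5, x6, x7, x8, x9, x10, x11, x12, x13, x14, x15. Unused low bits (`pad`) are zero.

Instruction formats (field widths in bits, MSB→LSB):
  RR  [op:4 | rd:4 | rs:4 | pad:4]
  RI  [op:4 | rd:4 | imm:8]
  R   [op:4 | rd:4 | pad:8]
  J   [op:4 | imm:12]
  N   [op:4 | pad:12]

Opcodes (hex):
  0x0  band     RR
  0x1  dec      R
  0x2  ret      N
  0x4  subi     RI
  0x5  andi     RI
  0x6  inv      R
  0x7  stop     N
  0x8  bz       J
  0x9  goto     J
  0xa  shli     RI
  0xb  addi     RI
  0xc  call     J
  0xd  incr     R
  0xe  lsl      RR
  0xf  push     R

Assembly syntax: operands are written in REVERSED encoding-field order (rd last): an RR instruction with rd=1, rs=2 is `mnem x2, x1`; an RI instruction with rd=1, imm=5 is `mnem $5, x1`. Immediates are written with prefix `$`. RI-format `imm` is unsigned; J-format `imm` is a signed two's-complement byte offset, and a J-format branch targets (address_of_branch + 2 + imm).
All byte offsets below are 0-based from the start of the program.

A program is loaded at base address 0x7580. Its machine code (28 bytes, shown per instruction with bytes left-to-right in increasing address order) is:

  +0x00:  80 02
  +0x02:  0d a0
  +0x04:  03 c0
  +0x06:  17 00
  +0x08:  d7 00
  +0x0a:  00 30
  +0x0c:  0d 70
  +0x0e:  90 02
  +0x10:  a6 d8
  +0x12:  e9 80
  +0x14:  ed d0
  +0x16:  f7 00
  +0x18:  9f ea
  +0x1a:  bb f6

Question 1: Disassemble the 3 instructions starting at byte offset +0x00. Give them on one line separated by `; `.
bz $2; band x10, x13; band x12, x3

[00] 80 02 → 0x8002
  top 4b → 0x8 → bz [J]
  imm@[11:0]=0x2 ⇒ $2
[02] 0d a0 → 0x0da0
  top 4b → 0x0 → band [RR]
  rd@[11:8]=0xd ⇒ x13
  rs@[7:4]=0xa ⇒ x10
[04] 03 c0 → 0x03c0
  top 4b → 0x0 → band [RR]
  rd@[11:8]=0x3 ⇒ x3
  rs@[7:4]=0xc ⇒ x12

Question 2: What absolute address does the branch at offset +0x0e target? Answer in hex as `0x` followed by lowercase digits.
0x7592

off 0x0e: read 90 02 as big → 0x9002
  opcode bits[15:12]=0x9: goto/J
  [11:0] imm=2 = $2
  target = base 0x7580 + off 0x0e + 2 + imm 2 = 0x7592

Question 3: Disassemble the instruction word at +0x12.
+0x12: e9 80 ⇒ word 0xe980 (big)
  op=0xe980>>12=0xe ⇒ lsl (RR)
  rd: (w>>8)&0xf=0x9 → x9
  rs: (w>>4)&0xf=0x8 → x8

lsl x8, x9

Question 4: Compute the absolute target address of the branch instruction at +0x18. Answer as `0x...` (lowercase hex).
@+18  big-endian(9f ea) = 0x9fea
  opcode bits[15:12]=0x9: goto/J
  imm@[11:0]=0xfea (s12→-22) ⇒ $-22
  target = base 0x7580 + off 0x18 + 2 + imm -22 = 0x7584

0x7584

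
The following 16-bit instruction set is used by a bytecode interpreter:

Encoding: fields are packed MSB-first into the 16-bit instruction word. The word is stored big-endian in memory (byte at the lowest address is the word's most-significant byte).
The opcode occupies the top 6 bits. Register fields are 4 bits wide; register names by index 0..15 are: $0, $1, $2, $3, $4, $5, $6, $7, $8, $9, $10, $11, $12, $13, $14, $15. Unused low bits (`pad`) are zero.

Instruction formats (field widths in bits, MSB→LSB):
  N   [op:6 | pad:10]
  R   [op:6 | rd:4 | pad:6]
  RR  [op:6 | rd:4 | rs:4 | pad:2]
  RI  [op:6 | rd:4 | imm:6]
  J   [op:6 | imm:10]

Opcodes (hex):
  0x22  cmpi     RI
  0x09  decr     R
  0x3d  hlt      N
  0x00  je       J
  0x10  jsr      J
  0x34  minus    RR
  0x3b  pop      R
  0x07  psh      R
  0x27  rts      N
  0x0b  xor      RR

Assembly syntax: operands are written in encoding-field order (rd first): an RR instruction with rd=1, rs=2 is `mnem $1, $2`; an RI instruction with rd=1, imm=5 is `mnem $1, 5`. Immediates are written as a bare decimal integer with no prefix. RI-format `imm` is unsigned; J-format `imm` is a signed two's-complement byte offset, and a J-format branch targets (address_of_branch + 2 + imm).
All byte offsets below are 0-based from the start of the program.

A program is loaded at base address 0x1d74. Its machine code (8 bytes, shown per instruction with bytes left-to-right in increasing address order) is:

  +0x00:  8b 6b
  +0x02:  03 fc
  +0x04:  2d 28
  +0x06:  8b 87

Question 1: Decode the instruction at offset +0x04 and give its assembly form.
[04] 2d 28 → 0x2d28
  op=0x2d28>>10=0xb ⇒ xor (RR)
  rd@[9:6]=0x4 ⇒ $4
  rs@[5:2]=0xa ⇒ $10

xor $4, $10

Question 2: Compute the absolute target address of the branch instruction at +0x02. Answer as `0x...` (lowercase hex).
0x1d74

@+02  big-endian(03 fc) = 0x03fc
  opcode bits[15:10]=0x0: je/J
  imm@[9:0]=0x3fc (s10→-4) ⇒ -4
  target = base 0x1d74 + off 0x02 + 2 + imm -4 = 0x1d74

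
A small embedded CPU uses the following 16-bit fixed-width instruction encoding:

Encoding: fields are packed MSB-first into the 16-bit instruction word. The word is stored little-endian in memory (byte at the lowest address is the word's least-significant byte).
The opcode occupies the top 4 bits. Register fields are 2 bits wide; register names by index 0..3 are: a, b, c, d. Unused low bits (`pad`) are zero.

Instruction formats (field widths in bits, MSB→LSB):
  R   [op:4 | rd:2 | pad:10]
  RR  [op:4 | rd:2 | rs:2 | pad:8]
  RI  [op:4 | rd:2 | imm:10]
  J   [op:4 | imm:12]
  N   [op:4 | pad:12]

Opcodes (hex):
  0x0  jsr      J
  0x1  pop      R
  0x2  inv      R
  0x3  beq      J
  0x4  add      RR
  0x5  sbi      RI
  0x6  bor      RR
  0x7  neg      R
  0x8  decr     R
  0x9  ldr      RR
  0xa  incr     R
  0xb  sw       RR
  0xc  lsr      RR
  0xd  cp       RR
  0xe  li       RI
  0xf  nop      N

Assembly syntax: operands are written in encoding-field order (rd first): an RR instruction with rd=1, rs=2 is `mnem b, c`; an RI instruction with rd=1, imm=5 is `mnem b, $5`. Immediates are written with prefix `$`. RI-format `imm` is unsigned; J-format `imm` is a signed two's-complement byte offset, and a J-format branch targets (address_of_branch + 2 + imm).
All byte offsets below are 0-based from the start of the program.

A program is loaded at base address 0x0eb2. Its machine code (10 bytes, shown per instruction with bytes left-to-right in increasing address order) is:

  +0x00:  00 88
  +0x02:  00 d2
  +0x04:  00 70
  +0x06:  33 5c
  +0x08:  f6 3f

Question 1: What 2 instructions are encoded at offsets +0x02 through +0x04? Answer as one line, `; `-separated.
@+02  little-endian(00 d2) = 0xd200
  op=0xd200>>12=0xd ⇒ cp (RR)
  rd: (w>>10)&0x3=0x0 → a
  rs: (w>>8)&0x3=0x2 → c
@+04  little-endian(00 70) = 0x7000
  op=0x7000>>12=0x7 ⇒ neg (R)
  rd: (w>>10)&0x3=0x0 → a

cp a, c; neg a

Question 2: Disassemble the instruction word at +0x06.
sbi d, $51

[06] 33 5c → 0x5c33
  opcode bits[15:12]=0x5: sbi/RI
  rd: (w>>10)&0x3=0x3 → d
  imm: (w>>0)&0x3ff=0x33 → $51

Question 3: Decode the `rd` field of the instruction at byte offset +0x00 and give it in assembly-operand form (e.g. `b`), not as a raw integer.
c

off 0x00: read 00 88 as little → 0x8800
  top 4b → 0x8 → decr [R]
  [11:10] rd=2 = c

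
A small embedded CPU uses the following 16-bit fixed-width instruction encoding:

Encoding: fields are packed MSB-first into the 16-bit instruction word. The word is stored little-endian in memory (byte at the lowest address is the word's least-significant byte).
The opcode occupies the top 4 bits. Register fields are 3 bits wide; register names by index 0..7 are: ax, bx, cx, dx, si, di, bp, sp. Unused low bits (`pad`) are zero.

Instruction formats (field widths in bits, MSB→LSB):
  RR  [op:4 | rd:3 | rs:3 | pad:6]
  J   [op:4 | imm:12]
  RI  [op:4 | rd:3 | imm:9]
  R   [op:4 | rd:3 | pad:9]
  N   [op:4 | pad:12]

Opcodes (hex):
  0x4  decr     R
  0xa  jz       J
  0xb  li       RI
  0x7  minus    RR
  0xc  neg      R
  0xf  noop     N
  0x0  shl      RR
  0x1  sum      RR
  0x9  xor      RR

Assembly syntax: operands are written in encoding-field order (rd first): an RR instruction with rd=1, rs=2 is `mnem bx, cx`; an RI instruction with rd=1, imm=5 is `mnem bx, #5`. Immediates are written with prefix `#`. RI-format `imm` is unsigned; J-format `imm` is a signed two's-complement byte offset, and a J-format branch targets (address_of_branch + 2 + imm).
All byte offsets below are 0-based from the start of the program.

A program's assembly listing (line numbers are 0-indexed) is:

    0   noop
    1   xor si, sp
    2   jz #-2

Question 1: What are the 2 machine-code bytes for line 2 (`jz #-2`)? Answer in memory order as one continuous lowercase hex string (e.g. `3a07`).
2. jz fields op=0xa:4|imm=-2:12 → word affeh → fe af

feaf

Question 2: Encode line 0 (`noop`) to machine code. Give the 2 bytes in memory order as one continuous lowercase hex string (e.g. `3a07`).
L0: noop op=0xf:4|pad=0:12 ⇒ 0xf000 ⇒ little 00 f0

00f0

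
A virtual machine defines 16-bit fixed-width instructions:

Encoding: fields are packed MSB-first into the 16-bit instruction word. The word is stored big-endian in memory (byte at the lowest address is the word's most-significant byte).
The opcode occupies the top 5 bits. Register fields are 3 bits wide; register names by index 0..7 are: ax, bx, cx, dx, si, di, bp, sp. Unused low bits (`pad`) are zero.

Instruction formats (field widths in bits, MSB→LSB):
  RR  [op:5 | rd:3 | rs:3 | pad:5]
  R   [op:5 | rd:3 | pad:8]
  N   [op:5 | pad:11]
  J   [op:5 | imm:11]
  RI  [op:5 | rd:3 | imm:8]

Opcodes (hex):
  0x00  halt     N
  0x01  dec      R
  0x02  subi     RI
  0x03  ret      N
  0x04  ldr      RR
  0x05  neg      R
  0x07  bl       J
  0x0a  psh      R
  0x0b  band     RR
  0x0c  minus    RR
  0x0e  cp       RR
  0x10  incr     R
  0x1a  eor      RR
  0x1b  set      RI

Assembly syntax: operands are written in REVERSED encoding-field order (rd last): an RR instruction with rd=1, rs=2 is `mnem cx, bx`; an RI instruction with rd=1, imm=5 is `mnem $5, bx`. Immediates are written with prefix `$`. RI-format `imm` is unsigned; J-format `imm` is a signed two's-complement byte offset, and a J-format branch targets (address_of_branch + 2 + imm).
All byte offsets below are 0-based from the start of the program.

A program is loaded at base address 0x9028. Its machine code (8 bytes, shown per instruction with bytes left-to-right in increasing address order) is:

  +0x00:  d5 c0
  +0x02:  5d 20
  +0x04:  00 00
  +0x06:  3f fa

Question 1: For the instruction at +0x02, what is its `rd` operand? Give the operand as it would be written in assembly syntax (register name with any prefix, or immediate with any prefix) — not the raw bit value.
off 0x02: read 5d 20 as big → 0x5d20
  opcode bits[15:11]=0xb: band/RR
  rd@[10:8]=0x5 ⇒ di
  rs@[7:5]=0x1 ⇒ bx

di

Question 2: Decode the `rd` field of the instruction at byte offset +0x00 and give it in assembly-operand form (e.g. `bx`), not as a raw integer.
+0x00: d5 c0 ⇒ word 0xd5c0 (big)
  top 5b → 0x1a → eor [RR]
  rd: (w>>8)&0x7=0x5 → di
  rs: (w>>5)&0x7=0x6 → bp

di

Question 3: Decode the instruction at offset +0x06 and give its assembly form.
[06] 3f fa → 0x3ffa
  op=0x3ffa>>11=0x7 ⇒ bl (J)
  imm: (w>>0)&0x7ff=0x7fa (s11→-6) → $-6

bl $-6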